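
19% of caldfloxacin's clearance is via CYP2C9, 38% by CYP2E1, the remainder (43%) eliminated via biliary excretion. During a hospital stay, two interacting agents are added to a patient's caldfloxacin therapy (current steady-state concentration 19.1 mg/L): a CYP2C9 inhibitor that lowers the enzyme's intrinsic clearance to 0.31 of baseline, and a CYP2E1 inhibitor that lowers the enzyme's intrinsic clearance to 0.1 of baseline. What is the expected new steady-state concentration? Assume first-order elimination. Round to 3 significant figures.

36.2 mg/L

The CYP2C9 pathway (19% of clearance) drops to 0.31× activity: 0.19 × 0.31 = 0.0589.
The CYP2E1 pathway (38% of clearance) is reduced to 0.1× activity: 0.38 × 0.1 = 0.038.
The remaining 43% of clearance is unaffected.
Relative clearance = 0.0589 + 0.038 + 0.43 = 0.5269.
New steady-state concentration = 19.1 / 0.5269 = 36.2 mg/L (concentration scales inversely with clearance).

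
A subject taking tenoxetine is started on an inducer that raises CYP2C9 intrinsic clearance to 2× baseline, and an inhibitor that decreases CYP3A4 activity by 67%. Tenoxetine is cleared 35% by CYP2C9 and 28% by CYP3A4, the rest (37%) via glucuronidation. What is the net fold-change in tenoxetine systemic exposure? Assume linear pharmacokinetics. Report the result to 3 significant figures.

0.860

The CYP2C9 pathway (35% of clearance) is boosted to 2× activity: 0.35 × 2 = 0.7.
The CYP3A4 pathway (28% of clearance) drops to 0.33× activity: 0.28 × 0.33 = 0.0924.
The remaining 37% of clearance is unaffected.
New clearance relative to baseline: 0.7 + 0.0924 + 0.37 = 1.1624.
Systemic exposure ∝ 1/CL: fold-change = 1 / 1.1624 = 0.860.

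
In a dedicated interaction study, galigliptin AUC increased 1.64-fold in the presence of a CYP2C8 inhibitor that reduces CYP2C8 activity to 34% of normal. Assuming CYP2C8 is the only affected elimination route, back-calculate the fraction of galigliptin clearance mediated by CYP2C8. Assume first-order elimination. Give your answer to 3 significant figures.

0.591

CL'/CL = 1 / 1.64 = 0.6098
0.34·fm + (1 − fm) = 0.6098
fm = (0.6098 − 1) / (0.34 − 1) = 0.591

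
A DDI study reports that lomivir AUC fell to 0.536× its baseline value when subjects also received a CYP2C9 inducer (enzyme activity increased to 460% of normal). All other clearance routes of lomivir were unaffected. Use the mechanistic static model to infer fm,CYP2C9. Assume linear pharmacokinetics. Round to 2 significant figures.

0.24

Write x for the fraction cleared via CYP2C9. The observed AUC change means clearance rose to 1/0.536 = 1.866 of baseline.
Setting x·4.6 + (1 − x) = 1.866 and solving: x = (1.866 − 1)/(4.6 − 1) = 0.24.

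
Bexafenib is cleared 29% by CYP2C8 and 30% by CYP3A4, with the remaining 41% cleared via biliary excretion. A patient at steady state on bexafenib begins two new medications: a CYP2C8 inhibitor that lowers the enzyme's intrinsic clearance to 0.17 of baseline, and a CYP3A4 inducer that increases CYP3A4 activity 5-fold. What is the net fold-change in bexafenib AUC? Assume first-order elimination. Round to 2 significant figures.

The CYP2C8 pathway (29% of clearance) drops to 0.17× activity: 0.29 × 0.17 = 0.0493.
The CYP3A4 pathway (30% of clearance) rises to 5× activity: 0.3 × 5 = 1.5.
The remaining 41% of clearance is unaffected.
CL_new/CL_old = 0.0493 + 1.5 + 0.41 = 1.9593.
AUC ∝ 1/CL: fold-change = 1 / 1.9593 = 0.51.

0.51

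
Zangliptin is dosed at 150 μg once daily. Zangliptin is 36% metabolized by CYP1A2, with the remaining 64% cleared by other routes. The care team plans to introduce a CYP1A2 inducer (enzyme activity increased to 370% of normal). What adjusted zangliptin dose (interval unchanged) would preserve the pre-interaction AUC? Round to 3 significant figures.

296 μg

The CYP1A2 pathway (36% of clearance) is boosted to 3.7× activity: 0.36 × 3.7 = 1.332.
Non-CYP routes (64%) are unchanged.
New clearance relative to baseline: 1.332 + 0.64 = 1.972.
To maintain the same steady-state level, dose must scale with clearance: new dose = 150 × 1.972 = 296 μg.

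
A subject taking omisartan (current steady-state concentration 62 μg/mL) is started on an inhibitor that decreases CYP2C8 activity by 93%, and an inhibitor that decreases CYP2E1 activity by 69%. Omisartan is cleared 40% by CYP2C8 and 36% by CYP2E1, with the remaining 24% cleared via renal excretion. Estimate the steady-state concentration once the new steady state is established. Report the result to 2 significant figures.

1.6 × 10² μg/mL

The CYP2C8 pathway (40% of clearance) falls to 0.07× activity: 0.4 × 0.07 = 0.028.
The CYP2E1 pathway (36% of clearance) falls to 0.31× activity: 0.36 × 0.31 = 0.1116.
Non-CYP routes (24%) are unchanged.
Relative clearance = 0.028 + 0.1116 + 0.24 = 0.3796.
Dividing the baseline by the relative clearance: 62 / 0.3796 = 1.6 × 10² μg/mL.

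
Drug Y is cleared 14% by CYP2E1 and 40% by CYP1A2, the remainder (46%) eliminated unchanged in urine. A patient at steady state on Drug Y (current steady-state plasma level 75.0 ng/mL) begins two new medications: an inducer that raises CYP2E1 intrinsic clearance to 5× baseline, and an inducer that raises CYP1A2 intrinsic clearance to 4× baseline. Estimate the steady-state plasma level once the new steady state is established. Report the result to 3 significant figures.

27.2 ng/mL

CYP2E1: 0.14 × 5 = 0.7
CYP1A2: 0.4 × 4 = 1.6
Other: 0.46 (unchanged)
CL_new/CL_old = 0.7 + 1.6 + 0.46 = 2.76.
Steady-state plasma level ∝ 1/CL: new value = 75.0 / 2.76 = 27.2 ng/mL.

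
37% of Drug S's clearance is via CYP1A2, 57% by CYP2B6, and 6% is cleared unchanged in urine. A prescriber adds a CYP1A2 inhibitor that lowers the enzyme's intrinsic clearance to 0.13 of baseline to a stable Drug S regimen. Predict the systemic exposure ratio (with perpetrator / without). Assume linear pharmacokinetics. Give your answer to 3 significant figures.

1.47

The CYP1A2 pathway (37% of clearance) falls to 0.13× activity: 0.37 × 0.13 = 0.0481.
CYP2B6 (57%) and the residual 6% are unaffected.
Relative clearance = 0.0481 + 0.57 + 0.06 = 0.6781.
Systemic exposure ratio = CL_old/CL_new = 1 / 0.6781 = 1.47.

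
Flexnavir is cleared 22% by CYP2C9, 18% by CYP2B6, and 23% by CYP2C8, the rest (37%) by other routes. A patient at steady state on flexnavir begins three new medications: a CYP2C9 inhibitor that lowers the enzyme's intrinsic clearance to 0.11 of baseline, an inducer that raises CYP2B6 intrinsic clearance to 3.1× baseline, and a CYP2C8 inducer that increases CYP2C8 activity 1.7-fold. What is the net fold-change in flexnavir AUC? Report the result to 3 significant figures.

0.744

The CYP2C9 pathway (22% of clearance) drops to 0.11× activity: 0.22 × 0.11 = 0.0242.
The CYP2B6 pathway (18% of clearance) increases to 3.1× activity: 0.18 × 3.1 = 0.558.
The CYP2C8 pathway (23% of clearance) rises to 1.7× activity: 0.23 × 1.7 = 0.391.
The remaining 37% of clearance is unaffected.
Relative clearance = 0.0242 + 0.558 + 0.391 + 0.37 = 1.3432.
Net AUC ratio = 1 / 1.3432 = 0.744.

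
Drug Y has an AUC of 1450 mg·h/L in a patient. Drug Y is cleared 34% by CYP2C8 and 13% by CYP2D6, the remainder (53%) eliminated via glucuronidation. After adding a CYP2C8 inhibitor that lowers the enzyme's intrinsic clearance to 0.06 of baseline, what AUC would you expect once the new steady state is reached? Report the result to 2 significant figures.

2.1 × 10³ mg·h/L

The CYP2C8 pathway (34% of clearance) is reduced to 0.06× activity: 0.34 × 0.06 = 0.0204.
CYP2D6 (13%) and the residual 53% are unaffected.
CL_new/CL_old = 0.0204 + 0.13 + 0.53 = 0.6804.
AUC ∝ 1/CL, so new value = 1450 / 0.6804 = 2.1 × 10³ mg·h/L.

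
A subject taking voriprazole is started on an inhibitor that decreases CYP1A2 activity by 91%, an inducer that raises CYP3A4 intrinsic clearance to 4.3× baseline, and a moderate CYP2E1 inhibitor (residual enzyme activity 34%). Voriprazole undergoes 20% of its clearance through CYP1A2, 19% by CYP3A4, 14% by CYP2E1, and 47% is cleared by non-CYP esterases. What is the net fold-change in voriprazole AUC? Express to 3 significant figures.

The CYP1A2 pathway (20% of clearance) is reduced to 0.09× activity: 0.2 × 0.09 = 0.018.
The CYP3A4 pathway (19% of clearance) rises to 4.3× activity: 0.19 × 4.3 = 0.817.
The CYP2E1 pathway (14% of clearance) drops to 0.34× activity: 0.14 × 0.34 = 0.0476.
Non-CYP routes (47%) are unchanged.
Relative clearance = 0.018 + 0.817 + 0.0476 + 0.47 = 1.3526.
Net AUC ratio = 1 / 1.3526 = 0.739.

0.739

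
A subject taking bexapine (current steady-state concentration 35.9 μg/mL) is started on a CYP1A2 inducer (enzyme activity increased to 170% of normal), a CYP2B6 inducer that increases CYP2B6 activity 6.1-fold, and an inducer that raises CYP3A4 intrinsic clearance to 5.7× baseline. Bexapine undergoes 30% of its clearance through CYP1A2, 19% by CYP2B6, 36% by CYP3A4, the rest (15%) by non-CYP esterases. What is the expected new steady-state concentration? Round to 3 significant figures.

CYP1A2: 0.3 × 1.7 = 0.51
CYP2B6: 0.19 × 6.1 = 1.159
CYP3A4: 0.36 × 5.7 = 2.052
Other: 0.15 (unchanged)
Relative clearance = 0.51 + 1.159 + 2.052 + 0.15 = 3.871.
Steady-state concentration ∝ 1/CL: new value = 35.9 / 3.871 = 9.27 μg/mL.

9.27 μg/mL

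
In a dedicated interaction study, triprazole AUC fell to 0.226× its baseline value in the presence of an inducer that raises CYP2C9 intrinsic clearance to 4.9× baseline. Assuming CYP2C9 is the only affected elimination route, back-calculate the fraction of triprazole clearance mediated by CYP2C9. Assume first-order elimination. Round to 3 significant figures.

0.878

Call the CYP2C9 fraction fm. After the interaction, CL_new/CL_old = fm × 4.9 + (1 − fm).
AUC ratio = 1 / (new CL fraction), so new CL fraction = 1 / 0.226 = 4.425.
fm × 4.9 + 1 − fm = 4.425  ⇒  fm × (4.9 − 1) = 3.425  ⇒  fm = 0.878.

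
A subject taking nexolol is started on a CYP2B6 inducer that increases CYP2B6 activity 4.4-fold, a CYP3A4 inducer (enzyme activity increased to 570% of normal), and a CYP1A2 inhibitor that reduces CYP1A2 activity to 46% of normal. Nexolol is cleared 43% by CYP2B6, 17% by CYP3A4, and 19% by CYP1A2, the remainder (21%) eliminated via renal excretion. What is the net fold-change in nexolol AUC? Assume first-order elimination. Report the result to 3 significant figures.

0.317

CYP2B6: 0.43 × 4.4 = 1.892
CYP3A4: 0.17 × 5.7 = 0.969
CYP1A2: 0.19 × 0.46 = 0.0874
Other: 0.21 (unchanged)
Relative clearance = 1.892 + 0.969 + 0.0874 + 0.21 = 3.1584.
AUC ∝ 1/CL: fold-change = 1 / 3.1584 = 0.317.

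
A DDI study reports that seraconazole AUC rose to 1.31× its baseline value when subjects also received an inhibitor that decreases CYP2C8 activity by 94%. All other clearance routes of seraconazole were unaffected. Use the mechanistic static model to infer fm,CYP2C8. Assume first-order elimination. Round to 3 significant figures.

CL'/CL = 1 / 1.31 = 0.7634
0.06·fm + (1 − fm) = 0.7634
fm = (0.7634 − 1) / (0.06 − 1) = 0.252

0.252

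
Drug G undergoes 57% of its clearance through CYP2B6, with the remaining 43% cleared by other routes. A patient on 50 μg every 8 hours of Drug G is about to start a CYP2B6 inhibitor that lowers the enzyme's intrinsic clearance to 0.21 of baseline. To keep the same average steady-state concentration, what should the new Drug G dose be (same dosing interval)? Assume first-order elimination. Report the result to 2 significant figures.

27 μg

The CYP2B6 pathway (57% of clearance) drops to 0.21× activity: 0.57 × 0.21 = 0.1197.
The remaining 43% of clearance is unaffected.
CL_new/CL_old = 0.1197 + 0.43 = 0.5497.
To maintain the same steady-state level, dose must scale with clearance: new dose = 50 × 0.5497 = 27 μg.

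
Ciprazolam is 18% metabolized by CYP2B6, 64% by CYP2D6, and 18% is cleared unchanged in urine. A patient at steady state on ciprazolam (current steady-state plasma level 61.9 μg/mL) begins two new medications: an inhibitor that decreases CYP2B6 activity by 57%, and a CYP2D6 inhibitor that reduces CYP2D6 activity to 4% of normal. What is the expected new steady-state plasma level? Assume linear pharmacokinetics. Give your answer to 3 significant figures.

The CYP2B6 pathway (18% of clearance) drops to 0.43× activity: 0.18 × 0.43 = 0.0774.
The CYP2D6 pathway (64% of clearance) drops to 0.04× activity: 0.64 × 0.04 = 0.0256.
The remaining 18% of clearance is unaffected.
Relative clearance = 0.0774 + 0.0256 + 0.18 = 0.283.
Dividing the baseline by the relative clearance: 61.9 / 0.283 = 219 μg/mL.

219 μg/mL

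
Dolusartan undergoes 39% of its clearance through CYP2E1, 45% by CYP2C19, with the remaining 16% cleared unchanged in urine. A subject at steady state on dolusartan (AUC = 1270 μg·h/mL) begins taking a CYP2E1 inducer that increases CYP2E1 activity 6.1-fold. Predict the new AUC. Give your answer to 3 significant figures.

425 μg·h/mL

The CYP2E1 pathway (39% of clearance) rises to 6.1× activity: 0.39 × 6.1 = 2.379.
CYP2C19 (45%) and the residual 16% are unaffected.
CL_new/CL_old = 2.379 + 0.45 + 0.16 = 2.989.
AUC ∝ 1/CL, so new value = 1270 / 2.989 = 425 μg·h/mL.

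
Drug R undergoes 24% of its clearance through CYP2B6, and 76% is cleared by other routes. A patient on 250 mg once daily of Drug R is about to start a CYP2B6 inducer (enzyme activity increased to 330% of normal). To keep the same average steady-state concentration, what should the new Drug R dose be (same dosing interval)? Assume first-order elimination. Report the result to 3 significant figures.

CYP2B6: 0.24 × 3.3 = 0.792
Other: 0.76 (unchanged)
Relative clearance = 0.792 + 0.76 = 1.552.
To maintain the same steady-state level, dose must scale with clearance: new dose = 250 × 1.552 = 388 mg.

388 mg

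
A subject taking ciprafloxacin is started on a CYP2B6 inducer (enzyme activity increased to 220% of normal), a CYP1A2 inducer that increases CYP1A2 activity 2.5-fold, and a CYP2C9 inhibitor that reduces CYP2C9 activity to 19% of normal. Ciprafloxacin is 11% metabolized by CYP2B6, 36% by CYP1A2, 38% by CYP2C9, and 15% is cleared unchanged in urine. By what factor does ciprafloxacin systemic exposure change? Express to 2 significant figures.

0.73

The CYP2B6 pathway (11% of clearance) rises to 2.2× activity: 0.11 × 2.2 = 0.242.
The CYP1A2 pathway (36% of clearance) is boosted to 2.5× activity: 0.36 × 2.5 = 0.9.
The CYP2C9 pathway (38% of clearance) drops to 0.19× activity: 0.38 × 0.19 = 0.0722.
The remaining 15% of clearance is unaffected.
CL_new/CL_old = 0.242 + 0.9 + 0.0722 + 0.15 = 1.3642.
Systemic exposure ∝ 1/CL: fold-change = 1 / 1.3642 = 0.73.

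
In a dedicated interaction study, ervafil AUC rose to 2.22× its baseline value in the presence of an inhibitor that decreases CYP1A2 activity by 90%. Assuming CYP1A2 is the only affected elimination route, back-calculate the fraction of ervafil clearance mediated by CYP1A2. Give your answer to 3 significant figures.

Let fm be the CYP1A2 fraction. New clearance relative to baseline = fm × 0.1 + (1 − fm).
AUC ratio = 1 / (new CL fraction), so new CL fraction = 1 / 2.22 = 0.4505.
fm × 0.1 + 1 − fm = 0.4505  ⇒  fm × (0.1 − 1) = −0.5495  ⇒  fm = 0.611.

0.611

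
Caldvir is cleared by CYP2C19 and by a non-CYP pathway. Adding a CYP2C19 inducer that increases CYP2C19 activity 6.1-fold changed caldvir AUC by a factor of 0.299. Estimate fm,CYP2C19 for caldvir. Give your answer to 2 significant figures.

0.46

Call the CYP2C19 fraction fm. After the interaction, CL_new/CL_old = fm × 6.1 + (1 − fm).
AUC ratio = 1 / (new CL fraction), so new CL fraction = 1 / 0.299 = 3.344.
fm × 6.1 + 1 − fm = 3.344  ⇒  fm × (6.1 − 1) = 2.344  ⇒  fm = 0.46.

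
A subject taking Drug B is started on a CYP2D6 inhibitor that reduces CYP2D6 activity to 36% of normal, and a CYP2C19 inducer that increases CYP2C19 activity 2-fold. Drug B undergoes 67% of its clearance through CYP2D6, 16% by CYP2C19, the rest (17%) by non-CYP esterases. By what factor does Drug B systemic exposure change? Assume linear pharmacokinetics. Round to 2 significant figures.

1.4

CYP2D6: 0.67 × 0.36 = 0.2412
CYP2C19: 0.16 × 2 = 0.32
Other: 0.17 (unchanged)
CL_new/CL_old = 0.2412 + 0.32 + 0.17 = 0.7312.
Net systemic exposure ratio = 1 / 0.7312 = 1.4.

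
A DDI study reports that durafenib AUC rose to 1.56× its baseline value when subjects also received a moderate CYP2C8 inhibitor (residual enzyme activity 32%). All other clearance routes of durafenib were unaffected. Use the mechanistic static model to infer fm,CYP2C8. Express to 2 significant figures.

0.53

Let x = fm,CYP2C8. Because AUC ∝ 1/CL, relative clearance fell to 1/1.56 = 0.641.
Only the CYP2C8 route changed, so 0.641 = x·0.32 + (1 − x), giving x = 0.53.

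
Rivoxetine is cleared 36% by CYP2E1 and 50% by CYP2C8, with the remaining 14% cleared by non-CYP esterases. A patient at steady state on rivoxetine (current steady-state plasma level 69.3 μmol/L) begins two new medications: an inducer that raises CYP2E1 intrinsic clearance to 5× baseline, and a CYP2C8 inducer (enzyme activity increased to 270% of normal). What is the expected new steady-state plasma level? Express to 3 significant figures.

21.1 μmol/L

The CYP2E1 pathway (36% of clearance) increases to 5× activity: 0.36 × 5 = 1.8.
The CYP2C8 pathway (50% of clearance) rises to 2.7× activity: 0.5 × 2.7 = 1.35.
Non-CYP routes (14%) are unchanged.
New clearance relative to baseline: 1.8 + 1.35 + 0.14 = 3.29.
Dividing the baseline by the relative clearance: 69.3 / 3.29 = 21.1 μmol/L.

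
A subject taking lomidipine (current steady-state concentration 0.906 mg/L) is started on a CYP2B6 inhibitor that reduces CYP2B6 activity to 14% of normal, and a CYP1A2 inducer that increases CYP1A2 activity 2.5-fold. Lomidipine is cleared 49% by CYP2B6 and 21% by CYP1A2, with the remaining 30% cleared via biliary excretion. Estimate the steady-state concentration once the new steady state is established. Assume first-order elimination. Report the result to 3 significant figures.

CYP2B6: 0.49 × 0.14 = 0.0686
CYP1A2: 0.21 × 2.5 = 0.525
Other: 0.3 (unchanged)
New clearance relative to baseline: 0.0686 + 0.525 + 0.3 = 0.8936.
Dividing the baseline by the relative clearance: 0.906 / 0.8936 = 1.01 mg/L.

1.01 mg/L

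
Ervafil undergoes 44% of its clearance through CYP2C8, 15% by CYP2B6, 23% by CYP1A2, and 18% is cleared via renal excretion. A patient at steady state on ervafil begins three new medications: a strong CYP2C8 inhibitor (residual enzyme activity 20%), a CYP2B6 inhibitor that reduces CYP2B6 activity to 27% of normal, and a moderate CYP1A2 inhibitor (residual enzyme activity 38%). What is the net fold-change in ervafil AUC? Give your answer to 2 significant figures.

2.5

The CYP2C8 pathway (44% of clearance) falls to 0.2× activity: 0.44 × 0.2 = 0.088.
The CYP2B6 pathway (15% of clearance) falls to 0.27× activity: 0.15 × 0.27 = 0.0405.
The CYP1A2 pathway (23% of clearance) drops to 0.38× activity: 0.23 × 0.38 = 0.0874.
The remaining 18% of clearance is unaffected.
Relative clearance = 0.088 + 0.0405 + 0.0874 + 0.18 = 0.3959.
Because AUC varies inversely with clearance, the combined effect is 1 / 0.3959 = 2.5.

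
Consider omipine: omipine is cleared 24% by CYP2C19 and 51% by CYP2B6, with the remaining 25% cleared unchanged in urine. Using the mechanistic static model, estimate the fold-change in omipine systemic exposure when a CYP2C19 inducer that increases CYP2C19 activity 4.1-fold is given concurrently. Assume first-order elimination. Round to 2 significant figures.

CYP2C19: 0.24 × 4.1 = 0.984
CYP2B6: 0.51 (unchanged)
Other: 0.25 (unchanged)
CL_new/CL_old = 0.984 + 0.51 + 0.25 = 1.744.
Systemic exposure is inversely proportional to clearance, so the fold-change is 1 / 1.744 = 0.57.

0.57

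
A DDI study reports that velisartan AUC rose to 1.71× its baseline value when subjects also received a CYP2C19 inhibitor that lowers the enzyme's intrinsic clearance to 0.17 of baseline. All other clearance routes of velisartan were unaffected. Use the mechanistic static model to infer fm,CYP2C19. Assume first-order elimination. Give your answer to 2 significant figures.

0.50

Call the CYP2C19 fraction fm. After the interaction, CL_new/CL_old = fm × 0.17 + (1 − fm).
AUC ratio = 1 / (new CL fraction), so new CL fraction = 1 / 1.71 = 0.5848.
fm × 0.17 + 1 − fm = 0.5848  ⇒  fm × (0.17 − 1) = −0.4152  ⇒  fm = 0.50.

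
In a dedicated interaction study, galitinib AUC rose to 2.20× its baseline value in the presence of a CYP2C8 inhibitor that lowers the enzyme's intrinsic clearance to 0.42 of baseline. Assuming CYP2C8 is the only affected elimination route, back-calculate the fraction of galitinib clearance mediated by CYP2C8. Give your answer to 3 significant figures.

CL'/CL = 1 / 2.20 = 0.4545
0.42·fm + (1 − fm) = 0.4545
fm = (0.4545 − 1) / (0.42 − 1) = 0.940

0.940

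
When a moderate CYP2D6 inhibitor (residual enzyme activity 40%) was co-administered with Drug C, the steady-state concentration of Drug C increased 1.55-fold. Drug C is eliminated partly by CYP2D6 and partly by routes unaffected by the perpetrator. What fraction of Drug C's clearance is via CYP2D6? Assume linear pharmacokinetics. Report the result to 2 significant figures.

0.59

Write x for the fraction cleared via CYP2D6. The observed steady-state concentration change means clearance fell to 1/1.55 = 0.6452 of baseline.
Only the CYP2D6 route changed, so 0.6452 = x·0.4 + (1 − x), giving x = 0.59.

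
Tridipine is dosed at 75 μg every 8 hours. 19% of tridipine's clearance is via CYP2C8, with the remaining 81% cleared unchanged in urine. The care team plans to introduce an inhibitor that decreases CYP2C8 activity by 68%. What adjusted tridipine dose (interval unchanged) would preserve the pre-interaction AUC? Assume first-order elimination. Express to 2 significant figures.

65 μg

The CYP2C8 pathway (19% of clearance) falls to 0.32× activity: 0.19 × 0.32 = 0.0608.
Non-CYP routes (81%) are unchanged.
CL_new/CL_old = 0.0608 + 0.81 = 0.8708.
Exposure is unchanged when dose changes in proportion to clearance. New dose = 75 μg × 0.8708 = 65 μg.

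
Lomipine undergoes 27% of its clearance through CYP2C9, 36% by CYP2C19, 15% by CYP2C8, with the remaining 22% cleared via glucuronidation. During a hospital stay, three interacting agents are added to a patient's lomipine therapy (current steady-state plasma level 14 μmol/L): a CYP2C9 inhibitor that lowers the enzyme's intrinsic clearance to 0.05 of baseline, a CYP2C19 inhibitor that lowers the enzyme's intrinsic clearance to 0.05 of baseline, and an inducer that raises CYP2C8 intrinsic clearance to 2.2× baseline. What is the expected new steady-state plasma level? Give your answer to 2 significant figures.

CYP2C9: 0.27 × 0.05 = 0.0135
CYP2C19: 0.36 × 0.05 = 0.018
CYP2C8: 0.15 × 2.2 = 0.33
Other: 0.22 (unchanged)
Relative clearance = 0.0135 + 0.018 + 0.33 + 0.22 = 0.5815.
New steady-state plasma level = 14 / 0.5815 = 24 μmol/L (concentration scales inversely with clearance).

24 μmol/L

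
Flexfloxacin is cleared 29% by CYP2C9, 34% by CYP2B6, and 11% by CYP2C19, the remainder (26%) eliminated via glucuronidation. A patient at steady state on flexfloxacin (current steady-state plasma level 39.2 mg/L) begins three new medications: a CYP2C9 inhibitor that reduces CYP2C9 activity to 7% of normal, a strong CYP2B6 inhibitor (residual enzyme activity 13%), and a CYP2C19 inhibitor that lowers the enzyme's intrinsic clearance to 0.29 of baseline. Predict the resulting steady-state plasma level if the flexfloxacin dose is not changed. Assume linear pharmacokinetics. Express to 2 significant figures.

1.1 × 10² mg/L

CYP2C9: 0.29 × 0.07 = 0.0203
CYP2B6: 0.34 × 0.13 = 0.0442
CYP2C19: 0.11 × 0.29 = 0.0319
Other: 0.26 (unchanged)
Relative clearance = 0.0203 + 0.0442 + 0.0319 + 0.26 = 0.3564.
New steady-state plasma level = 39.2 / 0.3564 = 1.1 × 10² mg/L (concentration scales inversely with clearance).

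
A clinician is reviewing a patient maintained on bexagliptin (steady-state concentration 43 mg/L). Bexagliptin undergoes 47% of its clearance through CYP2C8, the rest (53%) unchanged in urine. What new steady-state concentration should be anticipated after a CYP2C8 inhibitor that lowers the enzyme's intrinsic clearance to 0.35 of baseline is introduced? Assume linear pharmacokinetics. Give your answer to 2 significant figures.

The CYP2C8 pathway (47% of clearance) falls to 0.35× activity: 0.47 × 0.35 = 0.1645.
The remaining 53% of clearance is unaffected.
CL_new/CL_old = 0.1645 + 0.53 = 0.6945.
With dosing unchanged, steady-state concentration scales as 1/CL: 43 / 0.6945 = 62 mg/L.

62 mg/L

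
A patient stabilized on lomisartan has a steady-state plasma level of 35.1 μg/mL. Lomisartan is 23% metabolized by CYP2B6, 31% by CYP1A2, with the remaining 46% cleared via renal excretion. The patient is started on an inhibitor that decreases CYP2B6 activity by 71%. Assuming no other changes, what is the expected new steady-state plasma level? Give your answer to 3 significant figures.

The CYP2B6 pathway (23% of clearance) falls to 0.29× activity: 0.23 × 0.29 = 0.0667.
CYP1A2 (31%) and the residual 46% are unaffected.
New clearance relative to baseline: 0.0667 + 0.31 + 0.46 = 0.8367.
Steady-state plasma level ∝ 1/CL, so new value = 35.1 / 0.8367 = 42.0 μg/mL.

42.0 μg/mL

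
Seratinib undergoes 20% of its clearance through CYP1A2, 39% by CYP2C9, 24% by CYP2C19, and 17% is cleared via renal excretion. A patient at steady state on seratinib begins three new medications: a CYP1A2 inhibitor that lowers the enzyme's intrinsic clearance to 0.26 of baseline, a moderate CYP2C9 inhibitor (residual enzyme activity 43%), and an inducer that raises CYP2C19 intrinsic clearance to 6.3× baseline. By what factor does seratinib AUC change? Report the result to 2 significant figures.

0.53

The CYP1A2 pathway (20% of clearance) falls to 0.26× activity: 0.2 × 0.26 = 0.052.
The CYP2C9 pathway (39% of clearance) falls to 0.43× activity: 0.39 × 0.43 = 0.1677.
The CYP2C19 pathway (24% of clearance) increases to 6.3× activity: 0.24 × 6.3 = 1.512.
Non-CYP routes (17%) are unchanged.
CL_new/CL_old = 0.052 + 0.1677 + 1.512 + 0.17 = 1.9017.
Net AUC ratio = 1 / 1.9017 = 0.53.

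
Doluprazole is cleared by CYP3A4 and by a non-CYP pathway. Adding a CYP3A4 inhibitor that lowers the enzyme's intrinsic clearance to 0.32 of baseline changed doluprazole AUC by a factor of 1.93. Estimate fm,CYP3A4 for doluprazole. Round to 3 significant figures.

0.709

Let x = fm,CYP3A4. Because AUC ∝ 1/CL, relative clearance fell to 1/1.93 = 0.5181.
Only the CYP3A4 route changed, so 0.5181 = x·0.32 + (1 − x), giving x = 0.709.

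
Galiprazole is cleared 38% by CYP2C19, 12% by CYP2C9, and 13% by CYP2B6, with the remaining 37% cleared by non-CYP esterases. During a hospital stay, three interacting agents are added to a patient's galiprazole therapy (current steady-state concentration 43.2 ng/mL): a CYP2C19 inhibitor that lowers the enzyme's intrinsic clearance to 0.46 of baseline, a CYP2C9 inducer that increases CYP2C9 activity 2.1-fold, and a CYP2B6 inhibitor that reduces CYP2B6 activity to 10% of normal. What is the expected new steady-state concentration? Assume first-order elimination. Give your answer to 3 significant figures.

The CYP2C19 pathway (38% of clearance) drops to 0.46× activity: 0.38 × 0.46 = 0.1748.
The CYP2C9 pathway (12% of clearance) is boosted to 2.1× activity: 0.12 × 2.1 = 0.252.
The CYP2B6 pathway (13% of clearance) is reduced to 0.1× activity: 0.13 × 0.1 = 0.013.
Non-CYP routes (37%) are unchanged.
CL_new/CL_old = 0.1748 + 0.252 + 0.013 + 0.37 = 0.8098.
Dividing the baseline by the relative clearance: 43.2 / 0.8098 = 53.3 ng/mL.

53.3 ng/mL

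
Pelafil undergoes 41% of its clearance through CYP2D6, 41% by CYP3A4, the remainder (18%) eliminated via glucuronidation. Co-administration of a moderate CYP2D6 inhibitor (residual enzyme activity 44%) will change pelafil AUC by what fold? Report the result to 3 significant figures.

The CYP2D6 pathway (41% of clearance) drops to 0.44× activity: 0.41 × 0.44 = 0.1804.
CYP3A4 (41%) and the residual 18% are unaffected.
Relative clearance = 0.1804 + 0.41 + 0.18 = 0.7704.
Since AUC ∝ 1/CL, the ratio is 1 / 0.7704 = 1.30.

1.30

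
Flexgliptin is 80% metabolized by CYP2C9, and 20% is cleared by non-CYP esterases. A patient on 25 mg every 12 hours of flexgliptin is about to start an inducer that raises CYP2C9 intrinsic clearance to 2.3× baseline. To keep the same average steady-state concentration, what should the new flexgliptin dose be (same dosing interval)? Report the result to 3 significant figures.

51.0 mg

The CYP2C9 pathway (80% of clearance) rises to 2.3× activity: 0.8 × 2.3 = 1.84.
The remaining 20% of clearance is unaffected.
Relative clearance = 1.84 + 0.2 = 2.04.
Exposure is unchanged when dose changes in proportion to clearance. New dose = 25 mg × 2.04 = 51.0 mg.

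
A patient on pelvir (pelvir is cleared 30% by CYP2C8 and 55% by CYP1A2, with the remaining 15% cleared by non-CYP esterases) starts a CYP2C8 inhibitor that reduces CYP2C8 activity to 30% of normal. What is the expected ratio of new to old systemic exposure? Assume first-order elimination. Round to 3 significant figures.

1.27

CYP2C8: 0.3 × 0.3 = 0.09
CYP1A2: 0.55 (unchanged)
Other: 0.15 (unchanged)
Relative clearance = 0.09 + 0.55 + 0.15 = 0.79.
Since systemic exposure ∝ 1/CL, the ratio is 1 / 0.79 = 1.27.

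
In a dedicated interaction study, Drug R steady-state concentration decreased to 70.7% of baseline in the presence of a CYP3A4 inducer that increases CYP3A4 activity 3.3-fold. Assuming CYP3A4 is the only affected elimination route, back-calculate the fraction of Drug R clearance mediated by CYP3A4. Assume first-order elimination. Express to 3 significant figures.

Write x for the fraction cleared via CYP3A4. The observed steady-state concentration change means clearance rose to 1/0.707 = 1.414 of baseline.
Only the CYP3A4 route changed, so 1.414 = x·3.3 + (1 − x), giving x = 0.180.

0.180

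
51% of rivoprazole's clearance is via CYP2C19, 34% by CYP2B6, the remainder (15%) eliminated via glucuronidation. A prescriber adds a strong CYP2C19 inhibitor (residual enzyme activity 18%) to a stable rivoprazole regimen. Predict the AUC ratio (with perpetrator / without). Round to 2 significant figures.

The CYP2C19 pathway (51% of clearance) is reduced to 0.18× activity: 0.51 × 0.18 = 0.0918.
CYP2B6 (34%) and the residual 15% are unaffected.
CL_new/CL_old = 0.0918 + 0.34 + 0.15 = 0.5818.
AUC is inversely proportional to clearance, so the fold-change is 1 / 0.5818 = 1.7.

1.7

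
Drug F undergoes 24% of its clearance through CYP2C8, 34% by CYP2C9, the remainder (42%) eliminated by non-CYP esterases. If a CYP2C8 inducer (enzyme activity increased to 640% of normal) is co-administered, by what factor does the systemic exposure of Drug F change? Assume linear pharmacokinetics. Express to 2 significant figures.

The CYP2C8 pathway (24% of clearance) is boosted to 6.4× activity: 0.24 × 6.4 = 1.536.
CYP2C9 (34%) and the residual 42% are unaffected.
New clearance relative to baseline: 1.536 + 0.34 + 0.42 = 2.296.
Systemic exposure ratio = CL_old/CL_new = 1 / 2.296 = 0.44.

0.44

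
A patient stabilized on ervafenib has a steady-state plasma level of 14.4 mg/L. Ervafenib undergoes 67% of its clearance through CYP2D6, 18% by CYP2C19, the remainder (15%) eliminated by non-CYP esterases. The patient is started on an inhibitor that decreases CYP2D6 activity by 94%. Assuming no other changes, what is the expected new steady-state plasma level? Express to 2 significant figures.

CYP2D6: 0.67 × 0.06 = 0.0402
CYP2C19: 0.18 (unchanged)
Other: 0.15 (unchanged)
CL_new/CL_old = 0.0402 + 0.18 + 0.15 = 0.3702.
Steady-state plasma level ∝ 1/CL, so new value = 14.4 / 0.3702 = 39 mg/L.

39 mg/L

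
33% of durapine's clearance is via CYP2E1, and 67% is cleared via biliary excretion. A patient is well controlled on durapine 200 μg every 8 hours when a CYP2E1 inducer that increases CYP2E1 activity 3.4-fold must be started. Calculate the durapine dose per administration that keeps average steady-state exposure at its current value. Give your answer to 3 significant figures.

358 μg

CYP2E1: 0.33 × 3.4 = 1.122
Other: 0.67 (unchanged)
Relative clearance = 1.122 + 0.67 = 1.792.
Exposure is unchanged when dose changes in proportion to clearance. New dose = 200 μg × 1.792 = 358 μg.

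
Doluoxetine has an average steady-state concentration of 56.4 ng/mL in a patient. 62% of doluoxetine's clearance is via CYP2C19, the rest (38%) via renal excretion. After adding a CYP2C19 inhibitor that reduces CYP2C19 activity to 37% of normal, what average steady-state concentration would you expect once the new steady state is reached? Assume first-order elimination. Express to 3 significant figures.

CYP2C19: 0.62 × 0.37 = 0.2294
Other: 0.38 (unchanged)
Relative clearance = 0.2294 + 0.38 = 0.6094.
Average steady-state concentration ∝ 1/CL, so new value = 56.4 / 0.6094 = 92.6 ng/mL.

92.6 ng/mL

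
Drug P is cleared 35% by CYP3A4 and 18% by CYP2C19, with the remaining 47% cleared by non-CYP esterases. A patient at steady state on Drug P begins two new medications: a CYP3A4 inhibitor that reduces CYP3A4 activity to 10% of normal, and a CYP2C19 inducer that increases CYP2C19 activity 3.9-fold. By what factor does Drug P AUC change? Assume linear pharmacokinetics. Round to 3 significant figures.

CYP3A4: 0.35 × 0.1 = 0.035
CYP2C19: 0.18 × 3.9 = 0.702
Other: 0.47 (unchanged)
New clearance relative to baseline: 0.035 + 0.702 + 0.47 = 1.207.
Because AUC varies inversely with clearance, the combined effect is 1 / 1.207 = 0.829.

0.829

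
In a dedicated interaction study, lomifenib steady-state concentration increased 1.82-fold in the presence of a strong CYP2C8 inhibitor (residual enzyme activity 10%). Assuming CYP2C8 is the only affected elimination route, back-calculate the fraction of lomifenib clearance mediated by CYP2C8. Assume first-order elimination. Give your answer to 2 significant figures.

Let fm be the CYP2C8 fraction. New clearance relative to baseline = fm × 0.1 + (1 − fm).
Steady-state concentration ratio = 1 / (new CL fraction), so new CL fraction = 1 / 1.82 = 0.5495.
fm × 0.1 + 1 − fm = 0.5495  ⇒  fm × (0.1 − 1) = −0.4505  ⇒  fm = 0.50.

0.50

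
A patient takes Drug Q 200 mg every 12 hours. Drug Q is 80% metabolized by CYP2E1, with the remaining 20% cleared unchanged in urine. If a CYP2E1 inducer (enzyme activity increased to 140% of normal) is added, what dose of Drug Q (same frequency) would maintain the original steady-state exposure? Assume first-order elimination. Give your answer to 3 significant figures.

264 mg

The CYP2E1 pathway (80% of clearance) is boosted to 1.4× activity: 0.8 × 1.4 = 1.12.
The remaining 20% of clearance is unaffected.
Relative clearance = 1.12 + 0.2 = 1.32.
To maintain the same steady-state level, dose must scale with clearance: new dose = 200 × 1.32 = 264 mg.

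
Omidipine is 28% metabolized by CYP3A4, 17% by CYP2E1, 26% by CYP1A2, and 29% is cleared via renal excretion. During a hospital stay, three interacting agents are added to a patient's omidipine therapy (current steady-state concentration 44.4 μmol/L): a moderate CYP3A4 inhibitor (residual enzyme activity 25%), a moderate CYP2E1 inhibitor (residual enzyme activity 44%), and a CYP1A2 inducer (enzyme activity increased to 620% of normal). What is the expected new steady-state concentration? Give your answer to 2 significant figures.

22 μmol/L

CYP3A4: 0.28 × 0.25 = 0.07
CYP2E1: 0.17 × 0.44 = 0.0748
CYP1A2: 0.26 × 6.2 = 1.612
Other: 0.29 (unchanged)
Relative clearance = 0.07 + 0.0748 + 1.612 + 0.29 = 2.0468.
New steady-state concentration = 44.4 / 2.0468 = 22 μmol/L (concentration scales inversely with clearance).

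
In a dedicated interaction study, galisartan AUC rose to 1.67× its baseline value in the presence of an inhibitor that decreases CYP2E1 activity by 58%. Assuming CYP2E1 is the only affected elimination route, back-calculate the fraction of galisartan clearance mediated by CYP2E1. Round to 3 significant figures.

0.692

Let fm be the CYP2E1 fraction. New clearance relative to baseline = fm × 0.42 + (1 − fm).
AUC ratio = 1 / (new CL fraction), so new CL fraction = 1 / 1.67 = 0.5988.
fm × 0.42 + 1 − fm = 0.5988  ⇒  fm × (0.42 − 1) = −0.4012  ⇒  fm = 0.692.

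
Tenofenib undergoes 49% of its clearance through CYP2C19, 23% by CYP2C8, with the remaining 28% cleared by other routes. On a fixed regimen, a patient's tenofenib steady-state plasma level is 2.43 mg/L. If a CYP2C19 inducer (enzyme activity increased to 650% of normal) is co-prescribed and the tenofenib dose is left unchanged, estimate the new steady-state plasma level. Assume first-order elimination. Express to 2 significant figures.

0.66 mg/L

The CYP2C19 pathway (49% of clearance) is boosted to 6.5× activity: 0.49 × 6.5 = 3.185.
CYP2C8 (23%) and the residual 28% are unaffected.
Relative clearance = 3.185 + 0.23 + 0.28 = 3.695.
New steady-state plasma level = baseline ÷ relative clearance = 2.43 / 3.695 = 0.66 mg/L.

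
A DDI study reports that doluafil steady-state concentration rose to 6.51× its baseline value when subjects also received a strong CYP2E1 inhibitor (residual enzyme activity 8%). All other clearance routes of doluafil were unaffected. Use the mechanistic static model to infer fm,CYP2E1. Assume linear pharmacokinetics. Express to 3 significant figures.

0.920

Write x for the fraction cleared via CYP2E1. The observed steady-state concentration change means clearance fell to 1/6.51 = 0.1536 of baseline.
Only the CYP2E1 route changed, so 0.1536 = x·0.08 + (1 − x), giving x = 0.920.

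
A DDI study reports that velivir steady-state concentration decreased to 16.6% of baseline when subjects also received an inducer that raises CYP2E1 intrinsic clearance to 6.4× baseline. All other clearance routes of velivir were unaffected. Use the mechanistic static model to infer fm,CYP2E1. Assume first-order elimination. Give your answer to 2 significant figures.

0.93

CL'/CL = 1 / 0.166 = 6.024
6.4·fm + (1 − fm) = 6.024
fm = (6.024 − 1) / (6.4 − 1) = 0.93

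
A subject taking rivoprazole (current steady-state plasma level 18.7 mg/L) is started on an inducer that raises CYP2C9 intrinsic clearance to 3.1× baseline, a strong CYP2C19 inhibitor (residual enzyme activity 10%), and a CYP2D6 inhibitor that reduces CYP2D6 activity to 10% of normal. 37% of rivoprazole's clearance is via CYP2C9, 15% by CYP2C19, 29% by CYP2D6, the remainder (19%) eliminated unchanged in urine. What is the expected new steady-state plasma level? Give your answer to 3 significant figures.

The CYP2C9 pathway (37% of clearance) increases to 3.1× activity: 0.37 × 3.1 = 1.147.
The CYP2C19 pathway (15% of clearance) drops to 0.1× activity: 0.15 × 0.1 = 0.015.
The CYP2D6 pathway (29% of clearance) falls to 0.1× activity: 0.29 × 0.1 = 0.029.
The remaining 19% of clearance is unaffected.
Relative clearance = 1.147 + 0.015 + 0.029 + 0.19 = 1.381.
Dividing the baseline by the relative clearance: 18.7 / 1.381 = 13.5 mg/L.

13.5 mg/L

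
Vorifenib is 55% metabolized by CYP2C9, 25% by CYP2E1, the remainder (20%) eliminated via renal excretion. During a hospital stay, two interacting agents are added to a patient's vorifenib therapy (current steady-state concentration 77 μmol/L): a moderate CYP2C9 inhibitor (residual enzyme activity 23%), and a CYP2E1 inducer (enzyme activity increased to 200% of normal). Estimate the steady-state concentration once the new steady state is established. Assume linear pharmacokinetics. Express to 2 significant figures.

93 μmol/L

The CYP2C9 pathway (55% of clearance) is reduced to 0.23× activity: 0.55 × 0.23 = 0.1265.
The CYP2E1 pathway (25% of clearance) rises to 2× activity: 0.25 × 2 = 0.5.
Non-CYP routes (20%) are unchanged.
New clearance relative to baseline: 0.1265 + 0.5 + 0.2 = 0.8265.
Dividing the baseline by the relative clearance: 77 / 0.8265 = 93 μmol/L.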